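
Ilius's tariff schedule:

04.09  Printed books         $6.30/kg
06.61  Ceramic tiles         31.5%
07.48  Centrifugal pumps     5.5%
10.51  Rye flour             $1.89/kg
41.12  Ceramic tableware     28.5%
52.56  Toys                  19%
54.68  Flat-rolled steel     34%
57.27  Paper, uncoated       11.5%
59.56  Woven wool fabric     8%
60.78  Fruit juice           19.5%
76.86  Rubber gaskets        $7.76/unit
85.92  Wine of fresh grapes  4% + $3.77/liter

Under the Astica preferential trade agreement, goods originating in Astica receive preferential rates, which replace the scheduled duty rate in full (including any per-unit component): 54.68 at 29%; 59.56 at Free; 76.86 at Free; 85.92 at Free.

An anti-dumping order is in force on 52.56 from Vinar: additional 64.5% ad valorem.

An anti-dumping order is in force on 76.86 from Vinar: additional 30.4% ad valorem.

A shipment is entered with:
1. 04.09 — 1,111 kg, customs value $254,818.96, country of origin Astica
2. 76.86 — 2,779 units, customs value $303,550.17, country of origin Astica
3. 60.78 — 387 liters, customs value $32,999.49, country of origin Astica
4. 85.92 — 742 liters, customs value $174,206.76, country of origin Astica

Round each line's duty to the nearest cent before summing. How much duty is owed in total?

Line 1 (04.09, Astica, 1,111 kg, $254,818.96):
Base rate for 04.09 is $6.30/kg.
Origin Astica is the FTA partner but 04.09 is not on the preference list; base rate stands.
Duty = 1,111 × $6.30 = $6,999.30.
Line 2 (76.86, Astica, 2,779 units, $303,550.17):
Base rate for 76.86 is $7.76/unit.
Origin Astica qualifies under the Ilius–Astica agreement and 76.86 is covered: preferential rate Free applies instead.
The additional-duty order on 76.86 targets Vinar, not Astica; it does not apply.
Duty = $303,550.17 × 0% = $0.00.
Line 3 (60.78, Astica, 387 liters, $32,999.49):
Base rate for 60.78 is 19.5%.
Origin Astica is the FTA partner but 60.78 is not on the preference list; base rate stands.
Duty = $32,999.49 × 19.5% = $6,434.90.
Line 4 (85.92, Astica, 742 liters, $174,206.76):
Base rate for 85.92 is 4% + $3.77/liter.
Origin Astica qualifies under the Ilius–Astica agreement and 85.92 is covered: preferential rate Free applies instead.
Duty = $174,206.76 × 0% = $0.00.
Total = $6,999.30 + $0.00 + $6,434.90 + $0.00 = $13,434.20.

$13,434.20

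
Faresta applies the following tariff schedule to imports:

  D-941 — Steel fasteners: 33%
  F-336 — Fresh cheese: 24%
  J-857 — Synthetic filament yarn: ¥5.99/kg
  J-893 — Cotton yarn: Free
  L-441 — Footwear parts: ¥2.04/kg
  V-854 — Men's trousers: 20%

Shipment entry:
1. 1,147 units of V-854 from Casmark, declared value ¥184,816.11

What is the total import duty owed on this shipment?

Line 1 (V-854, Casmark, 1,147 units, ¥184,816.11):
Base rate for V-854 is 20%.
Duty = ¥184,816.11 × 20% = ¥36,963.22.

¥36,963.22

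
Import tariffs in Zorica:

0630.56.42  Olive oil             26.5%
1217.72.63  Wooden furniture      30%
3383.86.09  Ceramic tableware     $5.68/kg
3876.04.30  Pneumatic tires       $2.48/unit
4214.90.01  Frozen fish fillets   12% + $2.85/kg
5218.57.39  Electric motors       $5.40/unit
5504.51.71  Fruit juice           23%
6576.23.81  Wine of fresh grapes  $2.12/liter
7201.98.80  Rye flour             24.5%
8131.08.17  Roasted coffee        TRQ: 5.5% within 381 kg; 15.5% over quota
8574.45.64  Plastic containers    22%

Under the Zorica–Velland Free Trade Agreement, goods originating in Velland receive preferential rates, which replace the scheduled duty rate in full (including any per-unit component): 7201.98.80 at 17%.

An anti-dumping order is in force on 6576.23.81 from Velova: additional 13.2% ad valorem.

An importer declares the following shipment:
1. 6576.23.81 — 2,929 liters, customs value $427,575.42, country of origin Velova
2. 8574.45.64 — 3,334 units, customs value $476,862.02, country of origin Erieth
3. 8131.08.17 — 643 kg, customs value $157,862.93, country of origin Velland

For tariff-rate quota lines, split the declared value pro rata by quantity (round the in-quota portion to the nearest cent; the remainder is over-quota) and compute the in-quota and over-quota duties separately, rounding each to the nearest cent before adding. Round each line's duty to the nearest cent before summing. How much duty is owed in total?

Line 1 (6576.23.81, Velova, 2,929 liters, $427,575.42):
Base rate for 6576.23.81 is $2.12/liter.
Additional duty on 6576.23.81 from Velova: +13.2% ad valorem. Applied ad valorem rate = 13.2%.
Duty = $427,575.42 × 13.2% + 2,929 × $2.12 = $62,649.44.
Line 2 (8574.45.64, Erieth, 3,334 units, $476,862.02):
Base rate for 8574.45.64 is 22%.
Duty = $476,862.02 × 22% = $104,909.64.
Line 3 (8131.08.17, Velland, 643 kg, $157,862.93):
Code 8131.08.17 is under a tariff-rate quota (threshold 381 kg). In-quota: 381 kg at 5.5%; over-quota: 262 kg at 15.5%.
Pro-rata value split: in-quota = $157,862.93 × 381/643 = $93,539.31; over-quota = $157,862.93 − $93,539.31 = $64,323.62.
In-quota duty = $93,539.31 × 5.5% = $5,144.66. Over-quota duty = $64,323.62 × 15.5% = $9,970.16.
Line duty = $5,144.66 + $9,970.16 = $15,114.82.
Total = $62,649.44 + $104,909.64 + $15,114.82 = $182,673.90.

$182,673.90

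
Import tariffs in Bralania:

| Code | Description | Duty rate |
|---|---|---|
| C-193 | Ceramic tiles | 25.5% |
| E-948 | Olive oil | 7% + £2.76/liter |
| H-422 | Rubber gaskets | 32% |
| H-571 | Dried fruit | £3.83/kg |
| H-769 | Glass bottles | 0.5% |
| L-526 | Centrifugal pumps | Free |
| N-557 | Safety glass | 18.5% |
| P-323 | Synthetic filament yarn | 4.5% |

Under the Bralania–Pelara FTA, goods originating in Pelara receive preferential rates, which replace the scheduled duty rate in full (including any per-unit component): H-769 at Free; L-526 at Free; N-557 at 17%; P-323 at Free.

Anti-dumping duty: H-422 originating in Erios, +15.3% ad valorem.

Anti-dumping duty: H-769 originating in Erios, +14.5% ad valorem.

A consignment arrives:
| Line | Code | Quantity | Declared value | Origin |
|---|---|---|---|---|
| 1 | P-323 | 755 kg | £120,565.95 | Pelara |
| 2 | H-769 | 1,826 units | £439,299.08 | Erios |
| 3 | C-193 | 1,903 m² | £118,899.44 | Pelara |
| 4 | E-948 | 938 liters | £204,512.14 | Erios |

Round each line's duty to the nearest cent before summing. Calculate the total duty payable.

£113,118.95

Line 1 (P-323, Pelara, 755 kg, £120,565.95):
Base rate for P-323 is 4.5%.
Origin Pelara qualifies under the Bralania–Pelara agreement and P-323 is covered: preferential rate Free applies instead.
Duty = £120,565.95 × 0% = £0.00.
Line 2 (H-769, Erios, 1,826 units, £439,299.08):
Base rate for H-769 is 0.5%.
H-769 has an FTA preferential rate, but origin Erios is not Pelara; base rate stands.
Additional duty on H-769 from Erios: +14.5%. Applied ad valorem rate: 0.5% + 14.5% = 15%.
Duty = £439,299.08 × 15% = £65,894.86.
Line 3 (C-193, Pelara, 1,903 m², £118,899.44):
Base rate for C-193 is 25.5%.
Origin Pelara is the FTA partner but C-193 is not on the preference list; base rate stands.
Duty = £118,899.44 × 25.5% = £30,319.36.
Line 4 (E-948, Erios, 938 liters, £204,512.14):
Base rate for E-948 is 7% + £2.76/liter.
Duty = £204,512.14 × 7% + 938 × £2.76 = £16,904.73.
Total = £0.00 + £65,894.86 + £30,319.36 + £16,904.73 = £113,118.95.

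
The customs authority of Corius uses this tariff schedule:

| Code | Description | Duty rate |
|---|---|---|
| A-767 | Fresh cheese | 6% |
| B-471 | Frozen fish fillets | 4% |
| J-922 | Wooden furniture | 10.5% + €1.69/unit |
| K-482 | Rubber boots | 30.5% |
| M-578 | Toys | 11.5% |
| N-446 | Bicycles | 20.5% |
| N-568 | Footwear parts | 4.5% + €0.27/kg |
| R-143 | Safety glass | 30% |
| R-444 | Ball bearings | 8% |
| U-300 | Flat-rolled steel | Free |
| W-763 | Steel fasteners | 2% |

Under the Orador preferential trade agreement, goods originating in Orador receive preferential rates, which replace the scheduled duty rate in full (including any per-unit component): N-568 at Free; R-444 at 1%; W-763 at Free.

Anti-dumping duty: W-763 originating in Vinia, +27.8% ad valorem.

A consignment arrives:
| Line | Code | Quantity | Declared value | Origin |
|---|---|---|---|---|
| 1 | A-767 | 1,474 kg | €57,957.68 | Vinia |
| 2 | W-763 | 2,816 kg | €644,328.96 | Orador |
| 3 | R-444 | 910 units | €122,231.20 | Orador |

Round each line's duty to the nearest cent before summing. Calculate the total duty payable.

€4,699.77

Line 1 (A-767, Vinia, 1,474 kg, €57,957.68):
Base rate for A-767 is 6%.
Duty = €57,957.68 × 6% = €3,477.46.
Line 2 (W-763, Orador, 2,816 kg, €644,328.96):
Base rate for W-763 is 2%.
Origin Orador qualifies under the Corius–Orador agreement and W-763 is covered: preferential rate Free applies instead.
The additional-duty order on W-763 targets Vinia, not Orador; it does not apply.
Duty = €644,328.96 × 0% = €0.00.
Line 3 (R-444, Orador, 910 units, €122,231.20):
Base rate for R-444 is 8%.
Origin Orador qualifies under the Corius–Orador agreement and R-444 is covered: preferential rate 1% applies instead.
Duty = €122,231.20 × 1% = €1,222.31.
Total = €3,477.46 + €0.00 + €1,222.31 = €4,699.77.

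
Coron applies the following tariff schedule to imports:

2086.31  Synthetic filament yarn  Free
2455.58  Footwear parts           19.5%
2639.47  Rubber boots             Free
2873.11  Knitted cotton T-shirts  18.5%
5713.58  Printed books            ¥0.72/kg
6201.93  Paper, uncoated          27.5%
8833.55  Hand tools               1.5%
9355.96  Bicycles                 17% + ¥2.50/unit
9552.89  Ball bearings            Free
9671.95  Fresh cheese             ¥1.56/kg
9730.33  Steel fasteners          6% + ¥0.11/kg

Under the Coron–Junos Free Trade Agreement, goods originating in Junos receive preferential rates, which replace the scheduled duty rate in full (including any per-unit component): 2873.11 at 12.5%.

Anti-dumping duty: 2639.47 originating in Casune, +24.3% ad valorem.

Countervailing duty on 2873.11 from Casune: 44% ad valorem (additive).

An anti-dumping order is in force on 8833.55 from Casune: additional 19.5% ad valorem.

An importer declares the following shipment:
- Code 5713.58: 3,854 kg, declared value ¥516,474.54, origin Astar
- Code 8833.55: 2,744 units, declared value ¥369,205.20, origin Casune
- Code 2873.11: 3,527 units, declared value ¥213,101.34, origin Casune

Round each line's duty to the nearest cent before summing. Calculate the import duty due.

¥213,496.31

Line 1 (5713.58, Astar, 3,854 kg, ¥516,474.54):
Base rate for 5713.58 is ¥0.72/kg.
Duty = 3,854 × ¥0.72 = ¥2,774.88.
Line 2 (8833.55, Casune, 2,744 units, ¥369,205.20):
Base rate for 8833.55 is 1.5%.
Additional duty on 8833.55 from Casune: +19.5%. Applied ad valorem rate: 1.5% + 19.5% = 21%.
Duty = ¥369,205.20 × 21% = ¥77,533.09.
Line 3 (2873.11, Casune, 3,527 units, ¥213,101.34):
Base rate for 2873.11 is 18.5%.
2873.11 has an FTA preferential rate, but origin Casune is not Junos; base rate stands.
Additional duty on 2873.11 from Casune: +44%. Applied ad valorem rate: 18.5% + 44% = 62.5%.
Duty = ¥213,101.34 × 62.5% = ¥133,188.34.
Total = ¥2,774.88 + ¥77,533.09 + ¥133,188.34 = ¥213,496.31.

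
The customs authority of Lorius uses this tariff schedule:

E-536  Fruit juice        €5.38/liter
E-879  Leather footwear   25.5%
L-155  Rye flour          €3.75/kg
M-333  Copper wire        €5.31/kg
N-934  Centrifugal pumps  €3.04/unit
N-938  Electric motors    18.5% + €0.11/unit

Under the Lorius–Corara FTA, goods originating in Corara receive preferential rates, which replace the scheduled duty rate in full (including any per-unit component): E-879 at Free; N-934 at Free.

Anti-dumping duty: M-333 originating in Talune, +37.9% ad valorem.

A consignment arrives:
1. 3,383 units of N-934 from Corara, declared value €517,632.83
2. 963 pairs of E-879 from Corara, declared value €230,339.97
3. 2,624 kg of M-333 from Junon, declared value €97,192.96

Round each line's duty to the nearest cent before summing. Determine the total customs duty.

€13,933.44

Line 1 (N-934, Corara, 3,383 units, €517,632.83):
Base rate for N-934 is €3.04/unit.
Origin Corara qualifies under the Lorius–Corara agreement and N-934 is covered: preferential rate Free applies instead.
Duty = €517,632.83 × 0% = €0.00.
Line 2 (E-879, Corara, 963 pairs, €230,339.97):
Base rate for E-879 is 25.5%.
Origin Corara qualifies under the Lorius–Corara agreement and E-879 is covered: preferential rate Free applies instead.
Duty = €230,339.97 × 0% = €0.00.
Line 3 (M-333, Junon, 2,624 kg, €97,192.96):
Base rate for M-333 is €5.31/kg.
The additional-duty order on M-333 targets Talune, not Junon; it does not apply.
Duty = 2,624 × €5.31 = €13,933.44.
Total = €0.00 + €0.00 + €13,933.44 = €13,933.44.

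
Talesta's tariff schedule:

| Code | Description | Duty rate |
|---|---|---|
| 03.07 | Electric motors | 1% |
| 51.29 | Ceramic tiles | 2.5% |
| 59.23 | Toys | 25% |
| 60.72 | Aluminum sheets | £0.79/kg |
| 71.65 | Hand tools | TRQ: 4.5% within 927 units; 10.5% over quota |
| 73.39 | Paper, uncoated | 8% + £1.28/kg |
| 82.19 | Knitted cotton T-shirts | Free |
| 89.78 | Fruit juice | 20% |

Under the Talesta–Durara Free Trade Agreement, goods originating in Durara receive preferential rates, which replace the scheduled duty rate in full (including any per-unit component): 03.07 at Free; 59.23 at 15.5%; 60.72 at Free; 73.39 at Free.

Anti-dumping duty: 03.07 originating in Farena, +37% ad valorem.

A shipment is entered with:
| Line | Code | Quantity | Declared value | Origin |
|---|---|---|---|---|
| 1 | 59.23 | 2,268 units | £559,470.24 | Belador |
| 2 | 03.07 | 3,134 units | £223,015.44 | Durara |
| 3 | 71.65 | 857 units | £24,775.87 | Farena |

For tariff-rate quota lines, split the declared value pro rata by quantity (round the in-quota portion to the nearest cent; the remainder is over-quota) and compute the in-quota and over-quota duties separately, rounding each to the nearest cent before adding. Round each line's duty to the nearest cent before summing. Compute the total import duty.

£140,982.47

Line 1 (59.23, Belador, 2,268 units, £559,470.24):
Base rate for 59.23 is 25%.
59.23 has an FTA preferential rate, but origin Belador is not Durara; base rate stands.
Duty = £559,470.24 × 25% = £139,867.56.
Line 2 (03.07, Durara, 3,134 units, £223,015.44):
Base rate for 03.07 is 1%.
Origin Durara qualifies under the Talesta–Durara agreement and 03.07 is covered: preferential rate Free applies instead.
The additional-duty order on 03.07 targets Farena, not Durara; it does not apply.
Duty = £223,015.44 × 0% = £0.00.
Line 3 (71.65, Farena, 857 units, £24,775.87):
Code 71.65 is under a tariff-rate quota (threshold 927 units). Quantity 857 units is within the quota, so the in-quota rate 4.5% applies to the full value.
Duty = £24,775.87 × 4.5% = £1,114.91.
Total = £139,867.56 + £0.00 + £1,114.91 = £140,982.47.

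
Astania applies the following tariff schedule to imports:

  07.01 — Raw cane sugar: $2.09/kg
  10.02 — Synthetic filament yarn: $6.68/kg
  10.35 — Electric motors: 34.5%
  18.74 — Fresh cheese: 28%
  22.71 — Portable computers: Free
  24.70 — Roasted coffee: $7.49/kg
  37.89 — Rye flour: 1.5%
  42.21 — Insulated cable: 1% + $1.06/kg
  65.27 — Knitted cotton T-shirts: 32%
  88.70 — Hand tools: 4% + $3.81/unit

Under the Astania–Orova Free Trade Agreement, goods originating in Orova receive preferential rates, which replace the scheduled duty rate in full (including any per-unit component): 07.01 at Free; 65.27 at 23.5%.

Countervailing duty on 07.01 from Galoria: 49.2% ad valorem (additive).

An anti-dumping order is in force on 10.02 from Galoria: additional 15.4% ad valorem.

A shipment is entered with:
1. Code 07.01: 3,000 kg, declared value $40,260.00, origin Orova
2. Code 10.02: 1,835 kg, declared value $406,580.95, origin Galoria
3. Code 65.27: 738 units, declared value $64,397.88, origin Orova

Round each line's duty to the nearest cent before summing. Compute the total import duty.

Line 1 (07.01, Orova, 3,000 kg, $40,260.00):
Base rate for 07.01 is $2.09/kg.
Origin Orova qualifies under the Astania–Orova agreement and 07.01 is covered: preferential rate Free applies instead.
The additional-duty order on 07.01 targets Galoria, not Orova; it does not apply.
Duty = $40,260.00 × 0% = $0.00.
Line 2 (10.02, Galoria, 1,835 kg, $406,580.95):
Base rate for 10.02 is $6.68/kg.
Additional duty on 10.02 from Galoria: +15.4% ad valorem. Applied ad valorem rate = 15.4%.
Duty = $406,580.95 × 15.4% + 1,835 × $6.68 = $74,871.27.
Line 3 (65.27, Orova, 738 units, $64,397.88):
Base rate for 65.27 is 32%.
Origin Orova qualifies under the Astania–Orova agreement and 65.27 is covered: preferential rate 23.5% applies instead.
Duty = $64,397.88 × 23.5% = $15,133.50.
Total = $0.00 + $74,871.27 + $15,133.50 = $90,004.77.

$90,004.77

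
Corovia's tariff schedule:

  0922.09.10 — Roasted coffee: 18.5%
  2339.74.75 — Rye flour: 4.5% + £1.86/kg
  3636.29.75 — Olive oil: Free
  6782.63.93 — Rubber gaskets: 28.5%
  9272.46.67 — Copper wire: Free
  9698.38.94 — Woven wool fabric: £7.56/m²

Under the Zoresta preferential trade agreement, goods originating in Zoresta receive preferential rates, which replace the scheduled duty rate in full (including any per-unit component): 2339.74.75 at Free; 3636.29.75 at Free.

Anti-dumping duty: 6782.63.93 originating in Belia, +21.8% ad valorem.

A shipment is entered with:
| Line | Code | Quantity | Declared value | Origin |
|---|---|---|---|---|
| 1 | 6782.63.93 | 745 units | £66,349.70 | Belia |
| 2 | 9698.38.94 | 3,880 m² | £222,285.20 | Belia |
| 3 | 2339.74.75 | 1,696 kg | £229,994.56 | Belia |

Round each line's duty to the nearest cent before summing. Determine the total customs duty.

£76,211.02

Line 1 (6782.63.93, Belia, 745 units, £66,349.70):
Base rate for 6782.63.93 is 28.5%.
Additional duty on 6782.63.93 from Belia: +21.8%. Applied ad valorem rate: 28.5% + 21.8% = 50.3%.
Duty = £66,349.70 × 50.3% = £33,373.90.
Line 2 (9698.38.94, Belia, 3,880 m², £222,285.20):
Base rate for 9698.38.94 is £7.56/m².
Duty = 3,880 × £7.56 = £29,332.80.
Line 3 (2339.74.75, Belia, 1,696 kg, £229,994.56):
Base rate for 2339.74.75 is 4.5% + £1.86/kg.
2339.74.75 has an FTA preferential rate, but origin Belia is not Zoresta; base rate stands.
Duty = £229,994.56 × 4.5% + 1,696 × £1.86 = £13,504.32.
Total = £33,373.90 + £29,332.80 + £13,504.32 = £76,211.02.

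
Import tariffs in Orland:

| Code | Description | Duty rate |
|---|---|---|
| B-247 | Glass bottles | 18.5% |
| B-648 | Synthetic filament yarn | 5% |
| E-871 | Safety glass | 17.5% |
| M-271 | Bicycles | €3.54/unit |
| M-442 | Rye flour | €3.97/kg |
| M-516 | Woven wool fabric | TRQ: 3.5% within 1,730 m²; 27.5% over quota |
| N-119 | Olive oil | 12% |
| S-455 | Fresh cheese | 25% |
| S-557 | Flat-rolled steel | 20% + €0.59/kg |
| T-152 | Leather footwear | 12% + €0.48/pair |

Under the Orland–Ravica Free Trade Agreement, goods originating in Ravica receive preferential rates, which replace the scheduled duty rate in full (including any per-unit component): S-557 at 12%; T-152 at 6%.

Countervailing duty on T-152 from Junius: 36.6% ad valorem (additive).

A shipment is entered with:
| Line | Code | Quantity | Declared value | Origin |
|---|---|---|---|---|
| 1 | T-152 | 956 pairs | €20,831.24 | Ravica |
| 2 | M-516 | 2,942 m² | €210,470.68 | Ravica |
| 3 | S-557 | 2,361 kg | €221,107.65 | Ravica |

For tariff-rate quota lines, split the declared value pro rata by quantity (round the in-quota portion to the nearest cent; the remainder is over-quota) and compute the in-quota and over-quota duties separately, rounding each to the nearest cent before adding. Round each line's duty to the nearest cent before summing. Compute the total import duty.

€55,958.82

Line 1 (T-152, Ravica, 956 pairs, €20,831.24):
Base rate for T-152 is 12% + €0.48/pair.
Origin Ravica qualifies under the Orland–Ravica agreement and T-152 is covered: preferential rate 6% applies instead.
The additional-duty order on T-152 targets Junius, not Ravica; it does not apply.
Duty = €20,831.24 × 6% = €1,249.87.
Line 2 (M-516, Ravica, 2,942 m², €210,470.68):
Code M-516 is under a tariff-rate quota (threshold 1,730 m²). In-quota: 1,730 m² at 3.5%; over-quota: 1,212 m² at 27.5%.
Pro-rata value split: in-quota = €210,470.68 × 1,730/2,942 = €123,764.20; over-quota = €210,470.68 − €123,764.20 = €86,706.48.
In-quota duty = €123,764.20 × 3.5% = €4,331.75. Over-quota duty = €86,706.48 × 27.5% = €23,844.28.
Line duty = €4,331.75 + €23,844.28 = €28,176.03.
Line 3 (S-557, Ravica, 2,361 kg, €221,107.65):
Base rate for S-557 is 20% + €0.59/kg.
Origin Ravica qualifies under the Orland–Ravica agreement and S-557 is covered: preferential rate 12% applies instead.
Duty = €221,107.65 × 12% = €26,532.92.
Total = €1,249.87 + €28,176.03 + €26,532.92 = €55,958.82.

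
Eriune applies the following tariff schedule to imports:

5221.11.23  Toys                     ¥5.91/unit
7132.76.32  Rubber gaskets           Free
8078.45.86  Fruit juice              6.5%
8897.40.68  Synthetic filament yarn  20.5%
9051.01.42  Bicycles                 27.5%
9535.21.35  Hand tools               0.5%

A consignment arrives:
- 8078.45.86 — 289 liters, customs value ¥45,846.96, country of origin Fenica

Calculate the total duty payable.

¥2,980.05

Line 1 (8078.45.86, Fenica, 289 liters, ¥45,846.96):
Base rate for 8078.45.86 is 6.5%.
Duty = ¥45,846.96 × 6.5% = ¥2,980.05.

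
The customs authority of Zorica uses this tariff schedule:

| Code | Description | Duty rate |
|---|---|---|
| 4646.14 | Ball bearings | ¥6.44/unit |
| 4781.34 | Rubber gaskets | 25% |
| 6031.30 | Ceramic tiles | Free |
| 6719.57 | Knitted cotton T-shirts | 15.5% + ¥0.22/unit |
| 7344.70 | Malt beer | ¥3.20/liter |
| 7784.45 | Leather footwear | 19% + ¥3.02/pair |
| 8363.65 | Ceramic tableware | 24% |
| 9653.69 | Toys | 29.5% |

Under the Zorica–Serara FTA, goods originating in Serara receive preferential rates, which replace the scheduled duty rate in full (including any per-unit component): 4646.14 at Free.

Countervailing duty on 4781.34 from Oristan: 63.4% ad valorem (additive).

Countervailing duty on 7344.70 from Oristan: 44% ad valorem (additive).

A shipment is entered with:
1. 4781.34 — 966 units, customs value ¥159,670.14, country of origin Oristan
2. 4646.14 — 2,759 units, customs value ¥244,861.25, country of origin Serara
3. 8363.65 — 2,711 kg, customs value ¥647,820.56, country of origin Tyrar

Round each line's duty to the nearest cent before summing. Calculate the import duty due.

¥296,625.33

Line 1 (4781.34, Oristan, 966 units, ¥159,670.14):
Base rate for 4781.34 is 25%.
Additional duty on 4781.34 from Oristan: +63.4%. Applied ad valorem rate: 25% + 63.4% = 88.4%.
Duty = ¥159,670.14 × 88.4% = ¥141,148.40.
Line 2 (4646.14, Serara, 2,759 units, ¥244,861.25):
Base rate for 4646.14 is ¥6.44/unit.
Origin Serara qualifies under the Zorica–Serara agreement and 4646.14 is covered: preferential rate Free applies instead.
Duty = ¥244,861.25 × 0% = ¥0.00.
Line 3 (8363.65, Tyrar, 2,711 kg, ¥647,820.56):
Base rate for 8363.65 is 24%.
Duty = ¥647,820.56 × 24% = ¥155,476.93.
Total = ¥141,148.40 + ¥0.00 + ¥155,476.93 = ¥296,625.33.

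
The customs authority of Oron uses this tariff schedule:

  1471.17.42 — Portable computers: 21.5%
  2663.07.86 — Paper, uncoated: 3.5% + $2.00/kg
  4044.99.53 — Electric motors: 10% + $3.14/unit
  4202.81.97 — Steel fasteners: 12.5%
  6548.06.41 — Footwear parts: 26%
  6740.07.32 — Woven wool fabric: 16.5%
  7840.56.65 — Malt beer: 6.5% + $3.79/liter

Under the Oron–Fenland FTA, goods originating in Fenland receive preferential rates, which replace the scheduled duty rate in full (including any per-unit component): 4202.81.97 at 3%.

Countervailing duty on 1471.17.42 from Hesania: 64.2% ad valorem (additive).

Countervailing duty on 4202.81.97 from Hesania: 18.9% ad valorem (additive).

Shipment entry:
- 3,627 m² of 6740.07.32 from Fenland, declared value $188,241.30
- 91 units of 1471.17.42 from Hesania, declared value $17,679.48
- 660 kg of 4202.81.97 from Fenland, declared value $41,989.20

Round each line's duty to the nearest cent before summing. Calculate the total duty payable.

$47,470.80

Line 1 (6740.07.32, Fenland, 3,627 m², $188,241.30):
Base rate for 6740.07.32 is 16.5%.
Origin Fenland is the FTA partner but 6740.07.32 is not on the preference list; base rate stands.
Duty = $188,241.30 × 16.5% = $31,059.81.
Line 2 (1471.17.42, Hesania, 91 units, $17,679.48):
Base rate for 1471.17.42 is 21.5%.
Additional duty on 1471.17.42 from Hesania: +64.2%. Applied ad valorem rate: 21.5% + 64.2% = 85.7%.
Duty = $17,679.48 × 85.7% = $15,151.31.
Line 3 (4202.81.97, Fenland, 660 kg, $41,989.20):
Base rate for 4202.81.97 is 12.5%.
Origin Fenland qualifies under the Oron–Fenland agreement and 4202.81.97 is covered: preferential rate 3% applies instead.
The additional-duty order on 4202.81.97 targets Hesania, not Fenland; it does not apply.
Duty = $41,989.20 × 3% = $1,259.68.
Total = $31,059.81 + $15,151.31 + $1,259.68 = $47,470.80.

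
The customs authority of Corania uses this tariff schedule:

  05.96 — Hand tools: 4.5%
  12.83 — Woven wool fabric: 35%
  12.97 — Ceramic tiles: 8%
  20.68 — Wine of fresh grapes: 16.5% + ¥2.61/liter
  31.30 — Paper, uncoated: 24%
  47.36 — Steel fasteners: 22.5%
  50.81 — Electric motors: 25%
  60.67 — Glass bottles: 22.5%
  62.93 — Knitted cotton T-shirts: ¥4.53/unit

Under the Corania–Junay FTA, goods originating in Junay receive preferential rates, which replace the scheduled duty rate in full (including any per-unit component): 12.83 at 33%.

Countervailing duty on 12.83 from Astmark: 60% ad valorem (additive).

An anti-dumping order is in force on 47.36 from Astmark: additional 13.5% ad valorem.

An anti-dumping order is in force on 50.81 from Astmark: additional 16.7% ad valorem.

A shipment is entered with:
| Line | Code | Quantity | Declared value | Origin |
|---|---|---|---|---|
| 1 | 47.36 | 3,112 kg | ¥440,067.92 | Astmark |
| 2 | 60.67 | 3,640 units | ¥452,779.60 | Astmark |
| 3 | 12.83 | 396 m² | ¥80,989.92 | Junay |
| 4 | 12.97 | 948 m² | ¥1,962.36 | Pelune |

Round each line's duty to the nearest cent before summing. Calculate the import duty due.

Line 1 (47.36, Astmark, 3,112 kg, ¥440,067.92):
Base rate for 47.36 is 22.5%.
Additional duty on 47.36 from Astmark: +13.5%. Applied ad valorem rate: 22.5% + 13.5% = 36%.
Duty = ¥440,067.92 × 36% = ¥158,424.45.
Line 2 (60.67, Astmark, 3,640 units, ¥452,779.60):
Base rate for 60.67 is 22.5%.
Duty = ¥452,779.60 × 22.5% = ¥101,875.41.
Line 3 (12.83, Junay, 396 m², ¥80,989.92):
Base rate for 12.83 is 35%.
Origin Junay qualifies under the Corania–Junay agreement and 12.83 is covered: preferential rate 33% applies instead.
The additional-duty order on 12.83 targets Astmark, not Junay; it does not apply.
Duty = ¥80,989.92 × 33% = ¥26,726.67.
Line 4 (12.97, Pelune, 948 m², ¥1,962.36):
Base rate for 12.97 is 8%.
Duty = ¥1,962.36 × 8% = ¥156.99.
Total = ¥158,424.45 + ¥101,875.41 + ¥26,726.67 + ¥156.99 = ¥287,183.52.

¥287,183.52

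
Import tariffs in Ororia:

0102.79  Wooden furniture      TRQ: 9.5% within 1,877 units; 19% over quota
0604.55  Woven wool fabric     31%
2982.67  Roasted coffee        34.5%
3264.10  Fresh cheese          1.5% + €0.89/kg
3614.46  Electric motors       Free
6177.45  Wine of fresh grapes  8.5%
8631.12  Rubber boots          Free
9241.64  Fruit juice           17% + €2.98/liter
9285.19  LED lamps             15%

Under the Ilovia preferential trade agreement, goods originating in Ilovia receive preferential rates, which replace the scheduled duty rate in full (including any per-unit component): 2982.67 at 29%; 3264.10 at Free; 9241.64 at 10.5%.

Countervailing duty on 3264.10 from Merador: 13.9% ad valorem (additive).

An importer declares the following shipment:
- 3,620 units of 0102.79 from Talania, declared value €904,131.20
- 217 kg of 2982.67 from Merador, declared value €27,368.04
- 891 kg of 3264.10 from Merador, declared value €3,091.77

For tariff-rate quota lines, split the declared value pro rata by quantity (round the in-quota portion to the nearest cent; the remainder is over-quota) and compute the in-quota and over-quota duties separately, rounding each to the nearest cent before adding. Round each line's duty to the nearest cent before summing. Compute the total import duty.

Line 1 (0102.79, Talania, 3,620 units, €904,131.20):
Code 0102.79 is under a tariff-rate quota (threshold 1,877 units). In-quota: 1,877 units at 9.5%; over-quota: 1,743 units at 19%.
Pro-rata value split: in-quota = €904,131.20 × 1,877/3,620 = €468,799.52; over-quota = €904,131.20 − €468,799.52 = €435,331.68.
In-quota duty = €468,799.52 × 9.5% = €44,535.95. Over-quota duty = €435,331.68 × 19% = €82,713.02.
Line duty = €44,535.95 + €82,713.02 = €127,248.97.
Line 2 (2982.67, Merador, 217 kg, €27,368.04):
Base rate for 2982.67 is 34.5%.
2982.67 has an FTA preferential rate, but origin Merador is not Ilovia; base rate stands.
Duty = €27,368.04 × 34.5% = €9,441.97.
Line 3 (3264.10, Merador, 891 kg, €3,091.77):
Base rate for 3264.10 is 1.5% + €0.89/kg.
3264.10 has an FTA preferential rate, but origin Merador is not Ilovia; base rate stands.
Additional duty on 3264.10 from Merador: +13.9%. Applied ad valorem rate: 1.5% + 13.9% = 15.4%.
Duty = €3,091.77 × 15.4% + 891 × €0.89 = €1,269.12.
Total = €127,248.97 + €9,441.97 + €1,269.12 = €137,960.06.

€137,960.06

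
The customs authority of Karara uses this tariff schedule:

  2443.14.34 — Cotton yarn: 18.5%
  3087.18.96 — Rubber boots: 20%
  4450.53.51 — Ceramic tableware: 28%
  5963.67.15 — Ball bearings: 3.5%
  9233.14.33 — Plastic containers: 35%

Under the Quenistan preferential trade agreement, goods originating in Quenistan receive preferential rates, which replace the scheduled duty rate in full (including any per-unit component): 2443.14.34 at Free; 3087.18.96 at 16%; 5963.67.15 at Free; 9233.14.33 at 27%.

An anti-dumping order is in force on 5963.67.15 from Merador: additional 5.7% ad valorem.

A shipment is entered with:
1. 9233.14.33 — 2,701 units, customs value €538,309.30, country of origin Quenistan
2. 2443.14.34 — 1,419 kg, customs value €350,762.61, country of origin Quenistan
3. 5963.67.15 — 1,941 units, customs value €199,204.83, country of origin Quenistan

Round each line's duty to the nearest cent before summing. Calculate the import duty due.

Line 1 (9233.14.33, Quenistan, 2,701 units, €538,309.30):
Base rate for 9233.14.33 is 35%.
Origin Quenistan qualifies under the Karara–Quenistan agreement and 9233.14.33 is covered: preferential rate 27% applies instead.
Duty = €538,309.30 × 27% = €145,343.51.
Line 2 (2443.14.34, Quenistan, 1,419 kg, €350,762.61):
Base rate for 2443.14.34 is 18.5%.
Origin Quenistan qualifies under the Karara–Quenistan agreement and 2443.14.34 is covered: preferential rate Free applies instead.
Duty = €350,762.61 × 0% = €0.00.
Line 3 (5963.67.15, Quenistan, 1,941 units, €199,204.83):
Base rate for 5963.67.15 is 3.5%.
Origin Quenistan qualifies under the Karara–Quenistan agreement and 5963.67.15 is covered: preferential rate Free applies instead.
The additional-duty order on 5963.67.15 targets Merador, not Quenistan; it does not apply.
Duty = €199,204.83 × 0% = €0.00.
Total = €145,343.51 + €0.00 + €0.00 = €145,343.51.

€145,343.51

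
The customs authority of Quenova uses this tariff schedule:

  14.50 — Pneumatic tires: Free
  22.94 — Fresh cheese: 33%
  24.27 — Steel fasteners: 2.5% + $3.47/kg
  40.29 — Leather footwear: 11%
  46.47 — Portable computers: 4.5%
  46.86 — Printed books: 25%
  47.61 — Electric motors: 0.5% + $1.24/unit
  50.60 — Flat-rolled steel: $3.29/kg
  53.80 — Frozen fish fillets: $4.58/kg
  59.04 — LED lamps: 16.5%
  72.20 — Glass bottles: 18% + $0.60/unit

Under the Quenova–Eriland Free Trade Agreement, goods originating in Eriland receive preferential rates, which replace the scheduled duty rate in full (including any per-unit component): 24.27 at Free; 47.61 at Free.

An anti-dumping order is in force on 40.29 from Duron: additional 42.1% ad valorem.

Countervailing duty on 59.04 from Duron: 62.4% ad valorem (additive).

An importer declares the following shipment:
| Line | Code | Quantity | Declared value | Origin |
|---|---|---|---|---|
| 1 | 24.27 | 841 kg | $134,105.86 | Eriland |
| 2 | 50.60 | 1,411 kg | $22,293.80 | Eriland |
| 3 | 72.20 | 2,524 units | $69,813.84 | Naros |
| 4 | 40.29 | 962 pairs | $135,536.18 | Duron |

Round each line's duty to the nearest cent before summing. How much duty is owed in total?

$90,692.79

Line 1 (24.27, Eriland, 841 kg, $134,105.86):
Base rate for 24.27 is 2.5% + $3.47/kg.
Origin Eriland qualifies under the Quenova–Eriland agreement and 24.27 is covered: preferential rate Free applies instead.
Duty = $134,105.86 × 0% = $0.00.
Line 2 (50.60, Eriland, 1,411 kg, $22,293.80):
Base rate for 50.60 is $3.29/kg.
Origin Eriland is the FTA partner but 50.60 is not on the preference list; base rate stands.
Duty = 1,411 × $3.29 = $4,642.19.
Line 3 (72.20, Naros, 2,524 units, $69,813.84):
Base rate for 72.20 is 18% + $0.60/unit.
Duty = $69,813.84 × 18% + 2,524 × $0.60 = $14,080.89.
Line 4 (40.29, Duron, 962 pairs, $135,536.18):
Base rate for 40.29 is 11%.
Additional duty on 40.29 from Duron: +42.1%. Applied ad valorem rate: 11% + 42.1% = 53.1%.
Duty = $135,536.18 × 53.1% = $71,969.71.
Total = $0.00 + $4,642.19 + $14,080.89 + $71,969.71 = $90,692.79.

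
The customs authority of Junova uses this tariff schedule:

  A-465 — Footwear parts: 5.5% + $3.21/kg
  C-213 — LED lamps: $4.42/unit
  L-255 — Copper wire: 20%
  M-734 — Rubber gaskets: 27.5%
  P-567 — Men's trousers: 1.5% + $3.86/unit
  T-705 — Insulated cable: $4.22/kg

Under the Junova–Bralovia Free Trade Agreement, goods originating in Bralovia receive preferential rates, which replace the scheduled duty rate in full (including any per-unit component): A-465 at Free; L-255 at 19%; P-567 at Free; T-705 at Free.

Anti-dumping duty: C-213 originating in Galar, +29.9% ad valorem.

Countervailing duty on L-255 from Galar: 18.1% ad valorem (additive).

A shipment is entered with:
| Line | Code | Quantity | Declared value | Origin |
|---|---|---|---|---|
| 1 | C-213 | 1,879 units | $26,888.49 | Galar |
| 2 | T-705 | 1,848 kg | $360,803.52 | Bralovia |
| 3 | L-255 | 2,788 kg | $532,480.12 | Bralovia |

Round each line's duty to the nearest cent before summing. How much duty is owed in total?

$117,516.06

Line 1 (C-213, Galar, 1,879 units, $26,888.49):
Base rate for C-213 is $4.42/unit.
Additional duty on C-213 from Galar: +29.9% ad valorem. Applied ad valorem rate = 29.9%.
Duty = $26,888.49 × 29.9% + 1,879 × $4.42 = $16,344.84.
Line 2 (T-705, Bralovia, 1,848 kg, $360,803.52):
Base rate for T-705 is $4.22/kg.
Origin Bralovia qualifies under the Junova–Bralovia agreement and T-705 is covered: preferential rate Free applies instead.
Duty = $360,803.52 × 0% = $0.00.
Line 3 (L-255, Bralovia, 2,788 kg, $532,480.12):
Base rate for L-255 is 20%.
Origin Bralovia qualifies under the Junova–Bralovia agreement and L-255 is covered: preferential rate 19% applies instead.
The additional-duty order on L-255 targets Galar, not Bralovia; it does not apply.
Duty = $532,480.12 × 19% = $101,171.22.
Total = $16,344.84 + $0.00 + $101,171.22 = $117,516.06.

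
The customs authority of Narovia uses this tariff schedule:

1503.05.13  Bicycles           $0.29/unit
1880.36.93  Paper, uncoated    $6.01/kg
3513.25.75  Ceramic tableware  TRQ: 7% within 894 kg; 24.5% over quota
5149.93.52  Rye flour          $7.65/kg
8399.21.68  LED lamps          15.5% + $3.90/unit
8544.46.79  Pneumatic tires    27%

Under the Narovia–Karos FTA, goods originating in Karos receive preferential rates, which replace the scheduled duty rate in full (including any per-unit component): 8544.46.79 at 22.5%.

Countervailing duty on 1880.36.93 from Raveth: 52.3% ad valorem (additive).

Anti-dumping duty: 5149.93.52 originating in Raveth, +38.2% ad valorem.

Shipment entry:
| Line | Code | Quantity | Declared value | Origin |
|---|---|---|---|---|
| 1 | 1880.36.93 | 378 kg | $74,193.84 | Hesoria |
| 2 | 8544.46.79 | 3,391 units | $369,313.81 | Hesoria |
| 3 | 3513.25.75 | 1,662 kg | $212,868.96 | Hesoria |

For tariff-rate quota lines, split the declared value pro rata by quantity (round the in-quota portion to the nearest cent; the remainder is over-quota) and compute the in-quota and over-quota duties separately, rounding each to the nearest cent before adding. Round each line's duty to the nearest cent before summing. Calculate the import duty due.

Line 1 (1880.36.93, Hesoria, 378 kg, $74,193.84):
Base rate for 1880.36.93 is $6.01/kg.
The additional-duty order on 1880.36.93 targets Raveth, not Hesoria; it does not apply.
Duty = 378 × $6.01 = $2,271.78.
Line 2 (8544.46.79, Hesoria, 3,391 units, $369,313.81):
Base rate for 8544.46.79 is 27%.
8544.46.79 has an FTA preferential rate, but origin Hesoria is not Karos; base rate stands.
Duty = $369,313.81 × 27% = $99,714.73.
Line 3 (3513.25.75, Hesoria, 1,662 kg, $212,868.96):
Code 3513.25.75 is under a tariff-rate quota (threshold 894 kg). In-quota: 894 kg at 7%; over-quota: 768 kg at 24.5%.
Pro-rata value split: in-quota = $212,868.96 × 894/1,662 = $114,503.52; over-quota = $212,868.96 − $114,503.52 = $98,365.44.
In-quota duty = $114,503.52 × 7% = $8,015.25. Over-quota duty = $98,365.44 × 24.5% = $24,099.53.
Line duty = $8,015.25 + $24,099.53 = $32,114.78.
Total = $2,271.78 + $99,714.73 + $32,114.78 = $134,101.29.

$134,101.29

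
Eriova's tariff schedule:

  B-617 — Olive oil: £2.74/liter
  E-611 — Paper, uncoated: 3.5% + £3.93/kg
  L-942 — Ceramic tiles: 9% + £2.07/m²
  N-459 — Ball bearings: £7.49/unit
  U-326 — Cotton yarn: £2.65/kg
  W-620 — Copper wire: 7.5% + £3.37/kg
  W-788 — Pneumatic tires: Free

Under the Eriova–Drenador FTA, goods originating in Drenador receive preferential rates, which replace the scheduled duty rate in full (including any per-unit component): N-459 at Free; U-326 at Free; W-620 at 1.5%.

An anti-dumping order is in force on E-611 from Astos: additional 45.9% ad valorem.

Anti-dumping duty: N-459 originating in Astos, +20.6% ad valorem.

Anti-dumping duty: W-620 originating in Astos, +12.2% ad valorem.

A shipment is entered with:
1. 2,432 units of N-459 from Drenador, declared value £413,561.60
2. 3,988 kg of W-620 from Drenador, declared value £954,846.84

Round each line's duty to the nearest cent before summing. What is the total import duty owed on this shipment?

£14,322.70

Line 1 (N-459, Drenador, 2,432 units, £413,561.60):
Base rate for N-459 is £7.49/unit.
Origin Drenador qualifies under the Eriova–Drenador agreement and N-459 is covered: preferential rate Free applies instead.
The additional-duty order on N-459 targets Astos, not Drenador; it does not apply.
Duty = £413,561.60 × 0% = £0.00.
Line 2 (W-620, Drenador, 3,988 kg, £954,846.84):
Base rate for W-620 is 7.5% + £3.37/kg.
Origin Drenador qualifies under the Eriova–Drenador agreement and W-620 is covered: preferential rate 1.5% applies instead.
The additional-duty order on W-620 targets Astos, not Drenador; it does not apply.
Duty = £954,846.84 × 1.5% = £14,322.70.
Total = £0.00 + £14,322.70 = £14,322.70.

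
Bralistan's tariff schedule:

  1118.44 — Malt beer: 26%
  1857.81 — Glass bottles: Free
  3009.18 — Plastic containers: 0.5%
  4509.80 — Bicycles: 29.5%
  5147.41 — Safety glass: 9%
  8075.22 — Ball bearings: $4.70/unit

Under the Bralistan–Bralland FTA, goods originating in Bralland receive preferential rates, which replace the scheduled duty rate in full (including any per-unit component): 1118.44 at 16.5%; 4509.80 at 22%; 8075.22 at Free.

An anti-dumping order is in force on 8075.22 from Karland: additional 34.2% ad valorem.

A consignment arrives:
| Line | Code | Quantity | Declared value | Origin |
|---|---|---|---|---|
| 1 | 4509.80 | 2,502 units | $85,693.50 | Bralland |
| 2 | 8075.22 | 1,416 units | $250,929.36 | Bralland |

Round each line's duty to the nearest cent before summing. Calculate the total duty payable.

$18,852.57

Line 1 (4509.80, Bralland, 2,502 units, $85,693.50):
Base rate for 4509.80 is 29.5%.
Origin Bralland qualifies under the Bralistan–Bralland agreement and 4509.80 is covered: preferential rate 22% applies instead.
Duty = $85,693.50 × 22% = $18,852.57.
Line 2 (8075.22, Bralland, 1,416 units, $250,929.36):
Base rate for 8075.22 is $4.70/unit.
Origin Bralland qualifies under the Bralistan–Bralland agreement and 8075.22 is covered: preferential rate Free applies instead.
The additional-duty order on 8075.22 targets Karland, not Bralland; it does not apply.
Duty = $250,929.36 × 0% = $0.00.
Total = $18,852.57 + $0.00 = $18,852.57.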